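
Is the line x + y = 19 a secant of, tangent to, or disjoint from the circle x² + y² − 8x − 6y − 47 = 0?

tangent

d² = (1·4 + 1·3 − (19))²/2 = 72; r² = 72.
Since d² = r², the line is tangent.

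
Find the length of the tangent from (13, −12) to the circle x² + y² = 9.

4√19

With centre O = (0, 0), |OP|² = 313 and r² = 9.
Power of the point: PT² = |PO|² − r² = 304, so PT = 4√19.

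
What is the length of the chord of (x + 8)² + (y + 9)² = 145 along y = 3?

The distance from (−8, −9) to the line is 12, and r² = 145.
Half the chord is √(r² − d²) = √(1), so the full chord is 2.

2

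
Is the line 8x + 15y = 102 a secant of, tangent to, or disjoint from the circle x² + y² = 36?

d² = (8·0 + 15·0 − (102))²/289 = 36; r² = 36.
Since d² = r², the line is tangent.

tangent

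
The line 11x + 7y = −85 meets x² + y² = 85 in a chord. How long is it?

√170

From the line, y = (−85 − 11x)/7. Substituting:
170x² + 1870x + 3060 = 0  ⟹  x² + 11x + 18 = 0
x = −2 or x = −9, giving (−2, −9) and (−9, 2).
|(−2, −9) − (−9, 2)| = √((7)² + (−11)²) = √170.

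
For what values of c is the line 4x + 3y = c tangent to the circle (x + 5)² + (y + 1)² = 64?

Tangency holds when the distance from the centre (−5, −1) to the line equals the radius 8:
|4·(−5) + 3·(−1) − c| / √25 = 8
|c − (−23)| = 8·5, so c = 17 or c = −63.

c = −63 or c = 17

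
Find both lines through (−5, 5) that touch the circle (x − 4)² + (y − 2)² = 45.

A line y − (5) = m(x − (−5)) is tangent when its distance from (4, 2) is 3√5:
[m·(9) − (−3)]² = 45(m² + 1)
2m² + 3m − 2 = 0, so m = −2 or m = 1/2.
Through (−5, 5) these give 2x + y = −5 and x − 2y = −15.

2x + y = −5 and x − 2y = −15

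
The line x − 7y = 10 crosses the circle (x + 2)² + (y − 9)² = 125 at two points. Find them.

Substitute y = (−10 + x)/7:
50x² + 50x − 600 = 0  ⟹  x² + x − 12 = 0
x = 3 or x = −4, giving (3, −1) and (−4, −2).

(−4, −2) and (3, −1)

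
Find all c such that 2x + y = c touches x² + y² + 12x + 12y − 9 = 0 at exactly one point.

The line touches the circle iff its distance from (−6, −6) is 9:
|2·(−6) + 1·(−6) − c| / √5 = 9
|c − (−18)| = 9√5.

c = −18 ± 9√5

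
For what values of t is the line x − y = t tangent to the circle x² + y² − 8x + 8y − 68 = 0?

t = 8 ± 10√2

Tangency holds when the distance from the centre (4, −4) to the line equals the radius 10:
|1·4 − 1·(−4) − t| / √2 = 10
|t − (8)| = 10√2.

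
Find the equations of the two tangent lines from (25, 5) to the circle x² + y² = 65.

Let a tangent through (25, 5) have slope m. Its distance from (0, 0) must equal √65:
[m·(−25) − (−5)]² = 65(m² + 1)
56m² − 25m − 4 = 0, so m = 4/7 or m = −1/8.
With m = 4/7: 4x − 7y = 65. With m = −1/8: x + 8y = 65.

4x − 7y = 65 and x + 8y = 65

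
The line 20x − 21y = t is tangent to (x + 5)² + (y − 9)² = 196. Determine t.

t = −695 or t = 117

For a tangent, require d(centre, line) = r = 14.
|20·(−5) − 21·9 − t| / √841 = 14
|t − (−289)| = 14·29, so t = 117 or t = −695.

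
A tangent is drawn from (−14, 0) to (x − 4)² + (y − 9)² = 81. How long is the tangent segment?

The centre is (4, 9) and r = 9. The square of the distance from P to the centre is 324 + 81 = 405.
By the tangent–radius right angle, tangent length = √(|PO|² − r²) = √324 = 18.

18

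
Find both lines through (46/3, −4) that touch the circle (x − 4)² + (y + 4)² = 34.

Write the tangent as mx − y + (−4 − m·(46/3)) = 0 and set its distance from the centre to √34:
[m·(−34/3) − (0)]² = 34(m² + 1)
25m² − 9 = 0, so m = 3/5 or m = −3/5.
With m = 3/5: 3x − 5y = 66. With m = −3/5: 3x + 5y = 26.

3x − 5y = 66 and 3x + 5y = 26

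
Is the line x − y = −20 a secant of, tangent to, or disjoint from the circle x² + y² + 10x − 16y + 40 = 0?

secant

d² = (1·(−5) − 1·8 − (−20))²/2 = 49/2; r² = 49.
Since d² < r², the line cuts the circle twice.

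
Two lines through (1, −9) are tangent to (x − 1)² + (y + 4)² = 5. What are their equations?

2x − y = 11 and 2x + y = −7

Let a tangent through (1, −9) have slope m. Its distance from (1, −4) must equal √5:
(0m − (5))² = 5(m² + 1)
m² − 4 = 0, so m = 2 or m = −2.
With m = 2: 2x − y = 11. With m = −2: 2x + y = −7.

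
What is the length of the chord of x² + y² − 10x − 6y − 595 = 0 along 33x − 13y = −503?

√1258

From the line, y = (503 + 33x)/13. Substituting:
1258x² + 28934x + 113220 = 0  ⟹  x² + 23x + 90 = 0
x = −5 or x = −18, giving (−5, 26) and (−18, −7).
|(−5, 26) − (−18, −7)| = √((13)² + (33)²) = √1258.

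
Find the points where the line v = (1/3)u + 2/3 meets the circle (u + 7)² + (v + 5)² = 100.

Express v = (2 + u)/3 and substitute into the circle:
10u² + 160u − 170 = 0  ⟹  u² + 16u − 17 = 0
u = 1 or u = −17, giving (1, 1) and (−17, −5).

(−17, −5) and (1, 1)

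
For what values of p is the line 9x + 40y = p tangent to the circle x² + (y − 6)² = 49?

For a tangent, require d(centre, line) = r = 7.
|9·0 + 40·6 − p| / √1681 = 7
|p − (240)| = 7·41, so p = 527 or p = −47.

p = −47 or p = 527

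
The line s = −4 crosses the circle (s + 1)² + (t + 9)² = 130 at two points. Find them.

The line gives s = −4. Substituting into the circle:
t² + 18t − 40 = 0
t = 2 or t = −20, giving (−4, 2) and (−4, −20).

(−4, −20) and (−4, 2)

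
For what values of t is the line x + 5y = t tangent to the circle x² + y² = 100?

Tangency holds when the distance from the centre (0, 0) to the line equals the radius 10:
|1·0 + 5·0 − t| / √26 = 10
|t| = 10√26.

t = ±10√26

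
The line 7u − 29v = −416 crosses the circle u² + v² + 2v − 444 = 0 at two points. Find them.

(−18, 10) and (11, 17)

Substitute v = (416 + 7u)/29:
890u² + 6230u − 176220 = 0  ⟹  u² + 7u − 198 = 0
u = 11 or u = −18, giving (11, 17) and (−18, 10).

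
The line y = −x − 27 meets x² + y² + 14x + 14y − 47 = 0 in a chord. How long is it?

Centre (−7, −7), r² = 145. Perpendicular distance d from centre to line = |13| / √2 = 13/√2.
Chord = 2√(r² − d²) = 2·√(121/2) = 11√2.

11√2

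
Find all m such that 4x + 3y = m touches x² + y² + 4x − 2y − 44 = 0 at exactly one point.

Tangency holds when the distance from the centre (−2, 1) to the line equals the radius 7:
|4·(−2) + 3·1 − m| / √25 = 7
|m − (−5)| = 7·5, so m = 30 or m = −40.

m = −40 or m = 30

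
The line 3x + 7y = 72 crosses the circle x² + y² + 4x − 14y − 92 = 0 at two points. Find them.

Express y = (72 − 3x)/7 and substitute into the circle:
58x² + 58x − 6380 = 0  ⟹  x² + x − 110 = 0
x = 10 or x = −11, giving (10, 6) and (−11, 15).

(−11, 15) and (10, 6)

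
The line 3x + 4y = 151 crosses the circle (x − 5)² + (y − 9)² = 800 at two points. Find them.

(1, 37) and (33, 13)

From the line, y = (151 − 3x)/4. Substituting:
25x² − 850x + 825 = 0  ⟹  x² − 34x + 33 = 0
x = 33 or x = 1, giving (33, 13) and (1, 37).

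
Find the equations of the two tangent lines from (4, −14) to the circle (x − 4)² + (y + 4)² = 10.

A line y − (−14) = m(x − (4)) is tangent when its distance from (4, −4) is √10:
[m·(0) − (10)]² = 10(m² + 1)
m² − 9 = 0, so m = −3 or m = 3.
Through (4, −14) these give 3x + y = −2 and 3x − y = 26.

3x + y = −2 and 3x − y = 26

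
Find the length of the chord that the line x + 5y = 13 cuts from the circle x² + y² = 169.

5√26

Express y = (13 − x)/5 and substitute into the circle:
26x² − 26x − 4056 = 0  ⟹  x² − x − 156 = 0
x = 13 or x = −12, giving (13, 0) and (−12, 5).
|(13, 0) − (−12, 5)| = √((25)² + (−5)²) = 5√26.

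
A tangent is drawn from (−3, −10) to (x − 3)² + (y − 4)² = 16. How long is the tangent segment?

6√6

Centre (3, 4), r² = 16. |PO|² = (−6)² + (−14)² = 232.
Power of the point: PT² = |PO|² − r² = 216, so PT = 6√6.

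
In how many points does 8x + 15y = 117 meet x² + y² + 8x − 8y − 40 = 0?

2

Substituting the line into the circle gives 289x² + 888x − 9351 = 0.
Δ = 788544 − (−10809756) = 11598300.
Two real roots: the line is a secant.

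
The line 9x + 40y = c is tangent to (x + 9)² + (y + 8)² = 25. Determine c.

Tangency holds when the distance from the centre (−9, −8) to the line equals the radius 5:
|9·(−9) + 40·(−8) − c| / √1681 = 5
|c − (−401)| = 5·41, so c = −196 or c = −606.

c = −606 or c = −196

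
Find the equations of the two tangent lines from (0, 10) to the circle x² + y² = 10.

Write the tangent as mx − y + (10 − m·(0)) = 0 and set its distance from the centre to √10:
[m·(0) − (−10)]² = 10(m² + 1)
m² − 9 = 0, so m = 3 or m = −3.
With m = 3: 3x − y = −10. With m = −3: 3x + y = 10.

3x − y = −10 and 3x + y = 10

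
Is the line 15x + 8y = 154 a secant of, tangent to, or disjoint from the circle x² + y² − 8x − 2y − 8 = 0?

Substituting the line into the circle gives 289x² − 4892x + 20740 = 0.
Discriminant = (−4892)² − 4·289·(20740) = −43776 < 0.
No real roots: the line does not meet the circle.

disjoint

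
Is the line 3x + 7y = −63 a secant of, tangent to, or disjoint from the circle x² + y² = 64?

disjoint

Substituting the line into the circle gives 58x² + 378x + 833 = 0.
Discriminant = (378)² − 4·58·(833) = −50372 < 0.
No real roots: the line does not meet the circle.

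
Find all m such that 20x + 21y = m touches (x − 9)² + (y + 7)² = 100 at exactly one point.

m = −257 or m = 323

Tangency holds when the distance from the centre (9, −7) to the line equals the radius 10:
|20·9 + 21·(−7) − m| / √841 = 10
|m − (33)| = 10·29, so m = 323 or m = −257.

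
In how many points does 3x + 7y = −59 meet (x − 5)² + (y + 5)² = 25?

0

Substituting the line into the circle gives 58x² − 346x + 576 = 0.
Δ = 119716 − 133632 = −13916.
No real roots: the line does not meet the circle.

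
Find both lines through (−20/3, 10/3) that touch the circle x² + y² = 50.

Write the tangent as mx − y + (10/3 − m·(−20/3)) = 0 and set its distance from the centre to 5√2:
[m·(20/3) − (−10/3)]² = 50(m² + 1)
m² − 8m + 7 = 0, so m = 7 or m = 1.
Through (−20/3, 10/3) these give 7x − y = −50 and x − y = −10.

7x − y = −50 and x − y = −10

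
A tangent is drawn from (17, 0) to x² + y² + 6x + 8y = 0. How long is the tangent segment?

√391

The centre is (−3, −4) and r = 5. The square of the distance from P to the centre is 400 + 16 = 416.
By the tangent–radius right angle, tangent length = √(|PO|² − r²) = √391.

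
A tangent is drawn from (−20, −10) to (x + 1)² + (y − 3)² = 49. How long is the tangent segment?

√481

The centre is (−1, 3) and r = 7. The square of the distance from P to the centre is 361 + 169 = 530.
Power of the point: PT² = |PO|² − r² = 481, so PT = √481.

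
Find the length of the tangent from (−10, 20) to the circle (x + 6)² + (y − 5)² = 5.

The centre is (−6, 5) and r = √5. The square of the distance from P to the centre is 16 + 225 = 241.
Power of the point: PT² = |PO|² − r² = 236, so PT = 2√59.

2√59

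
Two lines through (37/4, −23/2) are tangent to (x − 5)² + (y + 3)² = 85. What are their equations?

2x − 9y = 122 and 6x − 7y = 136

A line y − (−23/2) = m(x − (37/4)) is tangent when its distance from (5, −3) is √85:
(−17/4m − (17/2))² = 85(m² + 1)
63m² − 68m + 12 = 0, so m = 2/9 or m = 6/7.
Through (37/4, −23/2) these give 2x − 9y = 122 and 6x − 7y = 136.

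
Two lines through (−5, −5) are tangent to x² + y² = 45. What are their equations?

A line y − (−5) = m(x − (−5)) is tangent when its distance from (0, 0) is 3√5:
[m·(5) − (5)]² = 45(m² + 1)
2m² + 5m + 2 = 0, so m = −1/2 or m = −2.
Through (−5, −5) these give x + 2y = −15 and 2x + y = −15.

x + 2y = −15 and 2x + y = −15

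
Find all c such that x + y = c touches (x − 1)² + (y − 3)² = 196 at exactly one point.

c = 4 ± 14√2

Tangency holds when the distance from the centre (1, 3) to the line equals the radius 14:
|1·1 + 1·3 − c| / √2 = 14
|c − (4)| = 14√2.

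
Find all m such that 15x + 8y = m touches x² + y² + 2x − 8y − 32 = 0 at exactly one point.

For a tangent, require d(centre, line) = r = 7.
|15·(−1) + 8·4 − m| / √289 = 7
|m − (17)| = 7·17, so m = 136 or m = −102.

m = −102 or m = 136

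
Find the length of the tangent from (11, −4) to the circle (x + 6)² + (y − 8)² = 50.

√383

With centre O = (−6, 8), |OP|² = 433 and r² = 50.
Power of the point: PT² = |PO|² − r² = 383, so PT = √383.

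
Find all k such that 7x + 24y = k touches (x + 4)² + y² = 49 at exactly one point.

For a tangent, require d(centre, line) = r = 7.
|7·(−4) + 24·0 − k| / √625 = 7
|k − (−28)| = 7·25, so k = 147 or k = −203.

k = −203 or k = 147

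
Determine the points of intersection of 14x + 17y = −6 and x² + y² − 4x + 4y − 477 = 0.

Express y = (−6 − 14x)/17 and substitute into the circle:
485x² − 1940x − 138225 = 0  ⟹  x² − 4x − 285 = 0
x = 19 or x = −15, giving (19, −16) and (−15, 12).

(−15, 12) and (19, −16)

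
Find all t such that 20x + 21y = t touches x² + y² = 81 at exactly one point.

For a tangent, require d(centre, line) = r = 9.
|20·0 + 21·0 − t| / √841 = 9
|t| = 9·29, so t = 261 or t = −261.

t = −261 or t = 261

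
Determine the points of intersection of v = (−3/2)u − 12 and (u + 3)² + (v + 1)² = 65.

Express v = (−24 − 3u)/2 and substitute into the circle:
13u² + 156u + 260 = 0  ⟹  u² + 12u + 20 = 0
u = −2 or u = −10, giving (−2, −9) and (−10, 3).

(−10, 3) and (−2, −9)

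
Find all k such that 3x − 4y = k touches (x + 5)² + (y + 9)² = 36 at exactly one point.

k = −9 or k = 51

The line touches the circle iff its distance from (−5, −9) is 6:
|3·(−5) − 4·(−9) − k| / √25 = 6
|k − (21)| = 6·5, so k = 51 or k = −9.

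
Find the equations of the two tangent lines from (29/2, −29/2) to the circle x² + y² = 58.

Write the tangent as mx − y + (−29/2 − m·(29/2)) = 0 and set its distance from the centre to √58:
(−29/2m − (29/2))² = 58(m² + 1)
21m² + 58m + 21 = 0, so m = −7/3 or m = −3/7.
Through (29/2, −29/2) these give 7x + 3y = 58 and 3x + 7y = −58.

7x + 3y = 58 and 3x + 7y = −58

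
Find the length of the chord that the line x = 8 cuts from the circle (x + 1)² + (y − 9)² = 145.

The line gives x = 8. Substituting into the circle:
y² − 18y + 17 = 0
y = 17 or y = 1, giving (8, 17) and (8, 1).
Chord length = distance between (8, 17) and (8, 1) = √256 = 16.

16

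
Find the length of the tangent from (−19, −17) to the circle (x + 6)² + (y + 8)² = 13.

The centre is (−6, −8) and r = √13. The square of the distance from P to the centre is 169 + 81 = 250.
Power of the point: PT² = |PO|² − r² = 237, so PT = √237.

√237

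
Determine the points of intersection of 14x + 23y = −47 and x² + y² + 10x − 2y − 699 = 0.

Substitute y = (−47 − 14x)/23:
725x² + 7250x − 365400 = 0  ⟹  x² + 10x − 504 = 0
x = 18 or x = −28, giving (18, −13) and (−28, 15).

(−28, 15) and (18, −13)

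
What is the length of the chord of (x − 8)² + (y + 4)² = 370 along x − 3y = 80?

2√10

Express y = (−80 + x)/3 and substitute into the circle:
10x² − 280x + 1870 = 0  ⟹  x² − 28x + 187 = 0
x = 17 or x = 11, giving (17, −21) and (11, −23).
|(17, −21) − (11, −23)| = √((6)² + (2)²) = 2√10.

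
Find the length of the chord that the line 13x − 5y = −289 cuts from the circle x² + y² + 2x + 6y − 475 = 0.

The distance from (−1, −3) to the line is 291/√194, and r² = 485.
Chord = 2√(r² − d²) = 2·√(97/2) = √194.

√194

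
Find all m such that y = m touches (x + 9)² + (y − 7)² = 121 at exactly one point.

m = −4 or m = 18

Tangency holds when the distance from the centre (−9, 7) to the line equals the radius 11:
|0·(−9) + 1·7 − m| / √1 = 11
|m − (7)| = 11, so m = 18 or m = −4.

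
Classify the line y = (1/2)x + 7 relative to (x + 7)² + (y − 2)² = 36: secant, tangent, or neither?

d² = (1·(−7) − 2·2 − (−14))²/5 = 9/5; r² = 36.
Since d² < r², the line cuts the circle twice.

secant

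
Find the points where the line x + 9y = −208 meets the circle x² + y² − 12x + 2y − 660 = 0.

(−10, −22) and (17, −25)

From the line, y = (−208 − x)/9. Substituting:
82x² − 574x − 13940 = 0  ⟹  x² − 7x − 170 = 0
x = 17 or x = −10, giving (17, −25) and (−10, −22).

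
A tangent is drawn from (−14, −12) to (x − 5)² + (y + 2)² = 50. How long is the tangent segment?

√411

Centre (5, −2), r² = 50. |PO|² = (−19)² + (−10)² = 461.
By the tangent–radius right angle, tangent length = √(|PO|² − r²) = √411.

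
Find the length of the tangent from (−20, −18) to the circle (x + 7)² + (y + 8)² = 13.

The centre is (−7, −8) and r = √13. The square of the distance from P to the centre is 169 + 100 = 269.
By the tangent–radius right angle, tangent length = √(|PO|² − r²) = √256 = 16.

16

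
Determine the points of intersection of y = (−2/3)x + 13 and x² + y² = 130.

(3, 11) and (9, 7)

Express y = (39 − 2x)/3 and substitute into the circle:
13x² − 156x + 351 = 0  ⟹  x² − 12x + 27 = 0
x = 9 or x = 3, giving (9, 7) and (3, 11).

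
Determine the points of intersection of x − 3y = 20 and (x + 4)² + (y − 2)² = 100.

(−4, −8) and (2, −6)

Express y = (−20 + x)/3 and substitute into the circle:
10x² + 20x − 80 = 0  ⟹  x² + 2x − 8 = 0
x = 2 or x = −4, giving (2, −6) and (−4, −8).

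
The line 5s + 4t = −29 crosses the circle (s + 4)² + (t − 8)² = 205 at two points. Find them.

(−17, 14) and (−1, −6)

From the line, t = (−29 − 5s)/4. Substituting:
41s² + 738s + 697 = 0  ⟹  s² + 18s + 17 = 0
s = −1 or s = −17, giving (−1, −6) and (−17, 14).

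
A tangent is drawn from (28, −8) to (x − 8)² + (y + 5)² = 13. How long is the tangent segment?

6√11

Centre (8, −5), r² = 13. |PO|² = (20)² + (−3)² = 409.
The tangent meets the radius at right angles, so tangent² = |PO|² − r² = 409 − 13 = 396.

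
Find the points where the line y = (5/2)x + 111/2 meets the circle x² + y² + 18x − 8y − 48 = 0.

(−21, 3) and (−17, 13)

Substitute y = (111 + 5x)/2:
29x² + 1102x + 10353 = 0  ⟹  x² + 38x + 357 = 0
x = −17 or x = −21, giving (−17, 13) and (−21, 3).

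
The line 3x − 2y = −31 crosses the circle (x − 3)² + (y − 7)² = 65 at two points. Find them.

(−5, 8) and (−1, 14)

Express y = (31 + 3x)/2 and substitute into the circle:
13x² + 78x + 65 = 0  ⟹  x² + 6x + 5 = 0
x = −1 or x = −5, giving (−1, 14) and (−5, 8).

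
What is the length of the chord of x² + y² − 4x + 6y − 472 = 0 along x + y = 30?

From the line, y = −x + 30. Substituting:
2x² − 70x + 608 = 0  ⟹  x² − 35x + 304 = 0
x = 19 or x = 16, giving (19, 11) and (16, 14).
|(19, 11) − (16, 14)| = √((3)² + (−3)²) = 3√2.

3√2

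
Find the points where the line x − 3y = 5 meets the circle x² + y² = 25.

(−4, −3) and (5, 0)

Express y = (−5 + x)/3 and substitute into the circle:
10x² − 10x − 200 = 0  ⟹  x² − x − 20 = 0
x = 5 or x = −4, giving (5, 0) and (−4, −3).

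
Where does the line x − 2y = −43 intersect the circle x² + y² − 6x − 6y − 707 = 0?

From the line, y = (43 + x)/2. Substituting:
5x² + 50x − 1495 = 0  ⟹  x² + 10x − 299 = 0
x = 13 or x = −23, giving (13, 28) and (−23, 10).

(−23, 10) and (13, 28)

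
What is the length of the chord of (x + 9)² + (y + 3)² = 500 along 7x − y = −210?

10√2

Centre (−9, −3), r² = 500. Perpendicular distance d from centre to line = |150| / √50 = 150/√50.
Chord = 2√(r² − d²) = 2·√(50) = 10√2.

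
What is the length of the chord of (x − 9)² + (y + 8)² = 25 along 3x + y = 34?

The distance from (9, −8) to the line is 15/√10, and r² = 25.
Half the chord is √(r² − d²) = √(5/2), so the full chord is √10.

√10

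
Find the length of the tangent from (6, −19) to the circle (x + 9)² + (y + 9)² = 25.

10√3

With centre O = (−9, −9), |OP|² = 325 and r² = 25.
The tangent meets the radius at right angles, so tangent² = |PO|² − r² = 325 − 25 = 300.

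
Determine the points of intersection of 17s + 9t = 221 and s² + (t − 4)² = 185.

(4, 17) and (13, 0)

From the line, t = (221 − 17s)/9. Substituting:
370s² − 6290s + 19240 = 0  ⟹  s² − 17s + 52 = 0
s = 13 or s = 4, giving (13, 0) and (4, 17).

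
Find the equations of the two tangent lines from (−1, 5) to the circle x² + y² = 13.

3x − 2y = −13 and 2x + 3y = 13

Write the tangent as mx − y + (5 − m·(−1)) = 0 and set its distance from the centre to √13:
[m·(1) − (−5)]² = 13(m² + 1)
6m² − 5m − 6 = 0, so m = 3/2 or m = −2/3.
Through (−1, 5) these give 3x − 2y = −13 and 2x + 3y = 13.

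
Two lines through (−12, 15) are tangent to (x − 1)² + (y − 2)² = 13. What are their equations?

3x + 2y = −6 and 2x + 3y = 21

Write the tangent as mx − y + (15 − m·(−12)) = 0 and set its distance from the centre to √13:
(13m − (−13))² = 13(m² + 1)
6m² + 13m + 6 = 0, so m = −3/2 or m = −2/3.
With m = −3/2: 3x + 2y = −6. With m = −2/3: 2x + 3y = 21.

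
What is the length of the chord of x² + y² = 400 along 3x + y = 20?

The distance from (0, 0) to the line is 20/√10, and r² = 400.
Half the chord is √(r² − d²) = √(360), so the full chord is 12√10.

12√10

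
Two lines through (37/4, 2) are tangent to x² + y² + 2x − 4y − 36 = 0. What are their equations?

4x − 5y = 27 and 4x + 5y = 47

Let a tangent through (37/4, 2) have slope m. Its distance from (−1, 2) must equal √41:
(−41/4m − (0))² = 41(m² + 1)
25m² − 16 = 0, so m = 4/5 or m = −4/5.
Through (37/4, 2) these give 4x − 5y = 27 and 4x + 5y = 47.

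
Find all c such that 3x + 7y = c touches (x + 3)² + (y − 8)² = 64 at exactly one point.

Tangency holds when the distance from the centre (−3, 8) to the line equals the radius 8:
|3·(−3) + 7·8 − c| / √58 = 8
|c − (47)| = 8√58.

c = 47 ± 8√58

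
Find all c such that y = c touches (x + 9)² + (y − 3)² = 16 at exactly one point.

The line touches the circle iff its distance from (−9, 3) is 4:
|0·(−9) + 1·3 − c| / √1 = 4
|c − (3)| = 4, so c = 7 or c = −1.

c = −1 or c = 7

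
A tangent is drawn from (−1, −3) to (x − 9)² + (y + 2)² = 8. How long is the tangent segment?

√93

Centre (9, −2), r² = 8. |PO|² = (−10)² + (−1)² = 101.
By the tangent–radius right angle, tangent length = √(|PO|² − r²) = √93.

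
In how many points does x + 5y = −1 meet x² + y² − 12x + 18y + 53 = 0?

Substituting the line into the circle gives 26x² − 388x + 1236 = 0.
Δ = 150544 − 128544 = 22000.
Two real roots: the line is a secant.

2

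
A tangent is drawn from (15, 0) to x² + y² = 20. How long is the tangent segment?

Centre (0, 0), r² = 20. |PO|² = (15)² + (0)² = 225.
Power of the point: PT² = |PO|² − r² = 205, so PT = √205.

√205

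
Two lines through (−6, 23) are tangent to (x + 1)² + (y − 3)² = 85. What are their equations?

A line y − (23) = m(x − (−6)) is tangent when its distance from (−1, 3) is √85:
(5m − (−20))² = 85(m² + 1)
12m² − 40m − 63 = 0, so m = −7/6 or m = 9/2.
With m = −7/6: 7x + 6y = 96. With m = 9/2: 9x − 2y = −100.

7x + 6y = 96 and 9x − 2y = −100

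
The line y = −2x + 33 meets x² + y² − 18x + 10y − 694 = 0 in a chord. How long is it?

Centre (9, −5), r² = 800. Perpendicular distance d from centre to line = |−20| / √5 = 20/√5.
Chord = 2√(r² − d²) = 2·√(720) = 24√5.

24√5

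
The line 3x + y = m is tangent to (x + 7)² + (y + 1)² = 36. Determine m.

m = −22 ± 6√10

For a tangent, require d(centre, line) = r = 6.
|3·(−7) + 1·(−1) − m| / √10 = 6
|m − (−22)| = 6√10.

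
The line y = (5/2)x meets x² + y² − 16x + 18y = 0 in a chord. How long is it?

Substitute y = (5x)/2:
29x² + 116x = 0  ⟹  x² + 4x = 0
x = 0 or x = −4, giving (0, 0) and (−4, −10).
|(0, 0) − (−4, −10)| = √((4)² + (10)²) = 2√29.

2√29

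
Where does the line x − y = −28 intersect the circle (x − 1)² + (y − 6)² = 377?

Express y = x + 28 and substitute into the circle:
2x² + 42x + 108 = 0  ⟹  x² + 21x + 54 = 0
x = −3 or x = −18, giving (−3, 25) and (−18, 10).

(−18, 10) and (−3, 25)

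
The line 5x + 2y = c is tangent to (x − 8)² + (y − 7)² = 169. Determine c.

The line touches the circle iff its distance from (8, 7) is 13:
|5·8 + 2·7 − c| / √29 = 13
|c − (54)| = 13√29.

c = 54 ± 13√29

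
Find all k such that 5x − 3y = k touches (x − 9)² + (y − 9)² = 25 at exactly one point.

The line touches the circle iff its distance from (9, 9) is 5:
|5·9 − 3·9 − k| / √34 = 5
|k − (18)| = 5√34.

k = 18 ± 5√34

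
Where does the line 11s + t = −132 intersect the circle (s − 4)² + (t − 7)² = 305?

From the line, t = −11s − 132. Substituting:
122s² + 3050s + 19032 = 0  ⟹  s² + 25s + 156 = 0
s = −12 or s = −13, giving (−12, 0) and (−13, 11).

(−13, 11) and (−12, 0)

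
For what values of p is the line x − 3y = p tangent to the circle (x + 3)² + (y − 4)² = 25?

Tangency holds when the distance from the centre (−3, 4) to the line equals the radius 5:
|1·(−3) − 3·4 − p| / √10 = 5
|p − (−15)| = 5√10.

p = −15 ± 5√10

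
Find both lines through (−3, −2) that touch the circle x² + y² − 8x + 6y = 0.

Write the tangent as mx − y + (−2 − m·(−3)) = 0 and set its distance from the centre to 5:
(7m − (−1))² = 25(m² + 1)
12m² + 7m − 12 = 0, so m = −4/3 or m = 3/4.
Through (−3, −2) these give 4x + 3y = −18 and 3x − 4y = −1.

4x + 3y = −18 and 3x − 4y = −1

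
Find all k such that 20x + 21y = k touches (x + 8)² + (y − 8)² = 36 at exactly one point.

k = −166 or k = 182

The line touches the circle iff its distance from (−8, 8) is 6:
|20·(−8) + 21·8 − k| / √841 = 6
|k − (8)| = 6·29, so k = 182 or k = −166.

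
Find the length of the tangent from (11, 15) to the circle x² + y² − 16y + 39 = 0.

√145

The centre is (0, 8) and r = 5. The square of the distance from P to the centre is 121 + 49 = 170.
Power of the point: PT² = |PO|² − r² = 145, so PT = √145.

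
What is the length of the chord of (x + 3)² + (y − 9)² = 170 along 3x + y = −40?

2√10

Express y = −3x − 40 and substitute into the circle:
10x² + 300x + 2240 = 0  ⟹  x² + 30x + 224 = 0
x = −14 or x = −16, giving (−14, 2) and (−16, 8).
|(−14, 2) − (−16, 8)| = √((2)² + (−6)²) = 2√10.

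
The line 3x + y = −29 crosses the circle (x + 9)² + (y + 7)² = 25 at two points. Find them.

(−9, −2) and (−6, −11)

Substitute y = −3x − 29:
10x² + 150x + 540 = 0  ⟹  x² + 15x + 54 = 0
x = −6 or x = −9, giving (−6, −11) and (−9, −2).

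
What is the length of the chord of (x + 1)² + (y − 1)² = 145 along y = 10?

Express y = 10 and substitute into the circle:
x² + 2x − 63 = 0
x = 7 or x = −9, giving (7, 10) and (−9, 10).
Chord length = distance between (7, 10) and (−9, 10) = √256 = 16.

16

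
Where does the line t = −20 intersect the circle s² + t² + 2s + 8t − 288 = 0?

(−8, −20) and (6, −20)

From the line, t = −20. Substituting:
s² + 2s − 48 = 0
s = 6 or s = −8, giving (6, −20) and (−8, −20).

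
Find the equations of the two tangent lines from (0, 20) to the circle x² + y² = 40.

A line y − (20) = m(x − (0)) is tangent when its distance from (0, 0) is 2√10:
(0m − (−20))² = 40(m² + 1)
m² − 9 = 0, so m = 3 or m = −3.
Through (0, 20) these give 3x − y = −20 and 3x + y = 20.

3x − y = −20 and 3x + y = 20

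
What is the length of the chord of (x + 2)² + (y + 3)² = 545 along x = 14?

Centre (−2, −3), r² = 545. Perpendicular distance d from centre to line = |−16| / √1 = 16.
Half the chord is √(r² − d²) = √(289), so the full chord is 34.

34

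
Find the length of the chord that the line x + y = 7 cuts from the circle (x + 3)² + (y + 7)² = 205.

11√2

Substitute y = −x + 7:
2x² − 22x = 0  ⟹  x² − 11x = 0
x = 11 or x = 0, giving (11, −4) and (0, 7).
Chord length = distance between (11, −4) and (0, 7) = √242 = 11√2.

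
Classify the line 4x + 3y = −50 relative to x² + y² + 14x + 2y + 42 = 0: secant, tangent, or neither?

neither

Substituting the line into the circle gives 25x² + 502x + 2578 = 0.
Discriminant = (502)² − 4·25·(2578) = −5796 < 0.
No real roots: the line does not meet the circle.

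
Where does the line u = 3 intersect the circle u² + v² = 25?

(3, −4) and (3, 4)

The line gives u = 3. Substituting into the circle:
v² − 16 = 0
v = 4 or v = −4, giving (3, 4) and (3, −4).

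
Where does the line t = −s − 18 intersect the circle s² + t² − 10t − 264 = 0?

Express t = −s − 18 and substitute into the circle:
2s² + 46s + 240 = 0  ⟹  s² + 23s + 120 = 0
s = −8 or s = −15, giving (−8, −10) and (−15, −3).

(−15, −3) and (−8, −10)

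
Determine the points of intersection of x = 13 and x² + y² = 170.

The line gives x = 13. Substituting into the circle:
y² − 1 = 0
y = 1 or y = −1, giving (13, 1) and (13, −1).

(13, −1) and (13, 1)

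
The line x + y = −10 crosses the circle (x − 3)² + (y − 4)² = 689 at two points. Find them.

(−22, 12) and (11, −21)

Express y = −x − 10 and substitute into the circle:
2x² + 22x − 484 = 0  ⟹  x² + 11x − 242 = 0
x = 11 or x = −22, giving (11, −21) and (−22, 12).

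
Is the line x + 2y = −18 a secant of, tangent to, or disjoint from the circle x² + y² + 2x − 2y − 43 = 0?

d² = (1·(−1) + 2·1 − (−18))²/5 = 361/5; r² = 45.
Since d² > r², the line lies outside the circle.

disjoint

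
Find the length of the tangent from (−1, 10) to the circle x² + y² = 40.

With centre O = (0, 0), |OP|² = 101 and r² = 40.
By the tangent–radius right angle, tangent length = √(|PO|² − r²) = √61.

√61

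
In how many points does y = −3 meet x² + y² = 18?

2

Centre (0, 0), r² = 18. Distance² from centre to line = (3)² = 9.
Since d² < r², the line cuts the circle twice.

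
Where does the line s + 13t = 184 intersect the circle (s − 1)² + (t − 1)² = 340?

(−11, 15) and (15, 13)

Express t = (184 − s)/13 and substitute into the circle:
170s² − 680s − 28050 = 0  ⟹  s² − 4s − 165 = 0
s = 15 or s = −11, giving (15, 13) and (−11, 15).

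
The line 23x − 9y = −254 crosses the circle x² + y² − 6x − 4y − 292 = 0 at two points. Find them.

(−13, −5) and (−4, 18)

Express y = (254 + 23x)/9 and substitute into the circle:
610x² + 10370x + 31720 = 0  ⟹  x² + 17x + 52 = 0
x = −4 or x = −13, giving (−4, 18) and (−13, −5).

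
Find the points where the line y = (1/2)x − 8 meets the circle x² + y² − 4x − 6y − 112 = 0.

Substitute y = (−16 + x)/2:
5x² − 60x = 0  ⟹  x² − 12x = 0
x = 12 or x = 0, giving (12, −2) and (0, −8).

(0, −8) and (12, −2)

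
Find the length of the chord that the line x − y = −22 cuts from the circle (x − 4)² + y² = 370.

Centre (4, 0), r² = 370. Perpendicular distance d from centre to line = |26| / √2 = 26/√2.
Half the chord is √(r² − d²) = √(32), so the full chord is 8√2.

8√2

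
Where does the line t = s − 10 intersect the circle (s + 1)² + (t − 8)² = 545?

(−5, −15) and (22, 12)

Express t = s − 10 and substitute into the circle:
2s² − 34s − 220 = 0  ⟹  s² − 17s − 110 = 0
s = 22 or s = −5, giving (22, 12) and (−5, −15).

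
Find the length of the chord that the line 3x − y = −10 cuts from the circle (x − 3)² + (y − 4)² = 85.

The distance from (3, 4) to the line is 15/√10, and r² = 85.
Half the chord is √(r² − d²) = √(125/2), so the full chord is 5√10.

5√10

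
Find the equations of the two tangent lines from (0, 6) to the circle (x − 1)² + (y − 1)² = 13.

3x − 2y = −12 and 2x + 3y = 18

A line y − (6) = m(x − (0)) is tangent when its distance from (1, 1) is √13:
(1m − (−5))² = 13(m² + 1)
6m² − 5m − 6 = 0, so m = 3/2 or m = −2/3.
With m = 3/2: 3x − 2y = −12. With m = −2/3: 2x + 3y = 18.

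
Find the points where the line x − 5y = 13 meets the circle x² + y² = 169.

From the line, y = (−13 + x)/5. Substituting:
26x² − 26x − 4056 = 0  ⟹  x² − x − 156 = 0
x = 13 or x = −12, giving (13, 0) and (−12, −5).

(−12, −5) and (13, 0)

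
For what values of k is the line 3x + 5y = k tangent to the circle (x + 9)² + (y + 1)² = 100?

k = −32 ± 10√34

Tangency holds when the distance from the centre (−9, −1) to the line equals the radius 10:
|3·(−9) + 5·(−1) − k| / √34 = 10
|k − (−32)| = 10√34.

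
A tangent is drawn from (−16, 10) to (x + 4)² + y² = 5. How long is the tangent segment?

Centre (−4, 0), r² = 5. |PO|² = (−12)² + (10)² = 244.
The tangent meets the radius at right angles, so tangent² = |PO|² − r² = 244 − 5 = 239.

√239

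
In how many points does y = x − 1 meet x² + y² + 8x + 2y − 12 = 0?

Substituting the line into the circle gives 2x² + 8x − 13 = 0.
Δ = 64 − (−104) = 168.
Two real roots: the line is a secant.

2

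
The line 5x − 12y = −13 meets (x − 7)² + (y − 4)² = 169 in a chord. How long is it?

Centre (7, 4), r² = 169. Perpendicular distance d from centre to line = |0| / √169 = 0/√169.
Half the chord is √(r² − d²) = √(169), so the full chord is 26.

26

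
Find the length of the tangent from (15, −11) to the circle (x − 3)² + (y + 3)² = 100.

6√3

With centre O = (3, −3), |OP|² = 208 and r² = 100.
The tangent meets the radius at right angles, so tangent² = |PO|² − r² = 208 − 100 = 108.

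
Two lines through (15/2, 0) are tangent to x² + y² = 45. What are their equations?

A line y − (0) = m(x − (15/2)) is tangent when its distance from (0, 0) is 3√5:
[m·(−15/2) − (0)]² = 45(m² + 1)
m² − 4 = 0, so m = 2 or m = −2.
With m = 2: 2x − y = 15. With m = −2: 2x + y = 15.

2x − y = 15 and 2x + y = 15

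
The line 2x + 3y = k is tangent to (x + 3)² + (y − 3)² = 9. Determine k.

k = 3 ± 3√13

For a tangent, require d(centre, line) = r = 3.
|2·(−3) + 3·3 − k| / √13 = 3
|k − (3)| = 3√13.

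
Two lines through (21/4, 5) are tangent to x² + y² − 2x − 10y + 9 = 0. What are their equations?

4x − y = 16 and 4x + y = 26

Write the tangent as mx − y + (5 − m·(21/4)) = 0 and set its distance from the centre to √17:
(−17/4m − (0))² = 17(m² + 1)
m² − 16 = 0, so m = 4 or m = −4.
Through (21/4, 5) these give 4x − y = 16 and 4x + y = 26.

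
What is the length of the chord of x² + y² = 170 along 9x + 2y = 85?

Express y = (85 − 9x)/2 and substitute into the circle:
85x² − 1530x + 6545 = 0  ⟹  x² − 18x + 77 = 0
x = 11 or x = 7, giving (11, −7) and (7, 11).
Chord length = distance between (11, −7) and (7, 11) = √340 = 2√85.

2√85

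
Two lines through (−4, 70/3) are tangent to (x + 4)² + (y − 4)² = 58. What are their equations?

7x − 3y = −98 and 7x + 3y = 42

Write the tangent as mx − y + (70/3 − m·(−4)) = 0 and set its distance from the centre to √58:
[m·(0) − (−58/3)]² = 58(m² + 1)
9m² − 49 = 0, so m = 7/3 or m = −7/3.
Through (−4, 70/3) these give 7x − 3y = −98 and 7x + 3y = 42.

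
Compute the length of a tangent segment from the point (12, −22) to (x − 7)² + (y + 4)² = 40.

With centre O = (7, −4), |OP|² = 349 and r² = 40.
The tangent meets the radius at right angles, so tangent² = |PO|² − r² = 349 − 40 = 309.

√309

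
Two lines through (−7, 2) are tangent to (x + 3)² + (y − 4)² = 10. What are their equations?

3x − y = −23 and x + 3y = −1

Let a tangent through (−7, 2) have slope m. Its distance from (−3, 4) must equal √10:
(4m − (2))² = 10(m² + 1)
3m² − 8m − 3 = 0, so m = 3 or m = −1/3.
With m = 3: 3x − y = −23. With m = −1/3: x + 3y = −1.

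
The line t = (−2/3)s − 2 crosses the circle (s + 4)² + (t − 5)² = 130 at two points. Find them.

(−15, 8) and (3, −4)

Express t = (−6 − 2s)/3 and substitute into the circle:
13s² + 156s − 585 = 0  ⟹  s² + 12s − 45 = 0
s = 3 or s = −15, giving (3, −4) and (−15, 8).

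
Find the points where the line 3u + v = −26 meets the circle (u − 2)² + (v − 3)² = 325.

Substitute v = −3u − 26:
10u² + 170u + 520 = 0  ⟹  u² + 17u + 52 = 0
u = −4 or u = −13, giving (−4, −14) and (−13, 13).

(−13, 13) and (−4, −14)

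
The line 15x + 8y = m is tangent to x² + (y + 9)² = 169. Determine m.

m = −293 or m = 149

For a tangent, require d(centre, line) = r = 13.
|15·0 + 8·(−9) − m| / √289 = 13
|m − (−72)| = 13·17, so m = 149 or m = −293.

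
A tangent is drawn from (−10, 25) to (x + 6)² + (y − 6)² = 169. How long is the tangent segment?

4√13

With centre O = (−6, 6), |OP|² = 377 and r² = 169.
The tangent meets the radius at right angles, so tangent² = |PO|² − r² = 377 − 169 = 208.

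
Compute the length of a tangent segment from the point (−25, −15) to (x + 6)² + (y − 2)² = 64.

√586

With centre O = (−6, 2), |OP|² = 650 and r² = 64.
Power of the point: PT² = |PO|² − r² = 586, so PT = √586.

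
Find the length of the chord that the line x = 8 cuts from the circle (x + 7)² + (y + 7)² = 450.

30

The line gives x = 8. Substituting into the circle:
y² + 14y − 176 = 0
y = 8 or y = −22, giving (8, 8) and (8, −22).
|(8, 8) − (8, −22)| = √((0)² + (30)²) = 30.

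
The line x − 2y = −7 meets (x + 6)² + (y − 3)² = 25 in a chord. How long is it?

Substitute y = (7 + x)/2:
5x² + 50x + 45 = 0  ⟹  x² + 10x + 9 = 0
x = −1 or x = −9, giving (−1, 3) and (−9, −1).
|(−1, 3) − (−9, −1)| = √((8)² + (4)²) = 4√5.

4√5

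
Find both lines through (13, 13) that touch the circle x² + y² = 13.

A line y − (13) = m(x − (13)) is tangent when its distance from (0, 0) is √13:
[m·(−13) − (−13)]² = 13(m² + 1)
6m² − 13m + 6 = 0, so m = 2/3 or m = 3/2.
Through (13, 13) these give 2x − 3y = −13 and 3x − 2y = 13.

2x − 3y = −13 and 3x − 2y = 13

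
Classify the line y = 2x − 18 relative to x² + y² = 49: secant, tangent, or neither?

Substituting the line into the circle gives 5x² − 72x + 275 = 0.
Δ = 5184 − 5500 = −316.
No real roots: the line does not meet the circle.

neither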